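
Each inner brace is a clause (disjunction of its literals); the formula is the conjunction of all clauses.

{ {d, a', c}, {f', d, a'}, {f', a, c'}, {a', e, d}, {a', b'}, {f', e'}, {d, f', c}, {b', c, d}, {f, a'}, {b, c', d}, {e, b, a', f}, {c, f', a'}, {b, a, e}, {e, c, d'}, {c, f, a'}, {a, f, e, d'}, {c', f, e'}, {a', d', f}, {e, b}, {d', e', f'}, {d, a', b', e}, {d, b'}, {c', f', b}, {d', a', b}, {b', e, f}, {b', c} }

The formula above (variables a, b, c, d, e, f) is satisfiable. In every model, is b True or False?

Suppose b = 1.
Unit clause (a') forces a = 0.
Unit clause (d) forces d = 1.
Unit clause (c) forces c = 1.
Unit clause (f') forces f = 0.
Unit clause (e) forces e = 1.
Now (e') is unsatisfied and unit — conflict.
So every satisfying assignment has b = False.

False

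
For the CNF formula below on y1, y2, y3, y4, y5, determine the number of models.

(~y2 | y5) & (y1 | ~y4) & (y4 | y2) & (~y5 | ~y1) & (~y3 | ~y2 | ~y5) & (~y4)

There are 2^5 = 32 truth assignments over (y1, y2, y3, y4, y5).
Split on y2. With y2 = 1, the clauses containing y2 are satisfied and ~y2 drops from the rest; 1 of the 2^4 = 16 assignments to the other variables satisfy what remains.
With y2 = 0, by the same count on the reduced clause set, 0 assignments work.
(One model: y1=F, y2=T, y3=F, y4=F, y5=T.)
Total: 1 + 0 = 1.

1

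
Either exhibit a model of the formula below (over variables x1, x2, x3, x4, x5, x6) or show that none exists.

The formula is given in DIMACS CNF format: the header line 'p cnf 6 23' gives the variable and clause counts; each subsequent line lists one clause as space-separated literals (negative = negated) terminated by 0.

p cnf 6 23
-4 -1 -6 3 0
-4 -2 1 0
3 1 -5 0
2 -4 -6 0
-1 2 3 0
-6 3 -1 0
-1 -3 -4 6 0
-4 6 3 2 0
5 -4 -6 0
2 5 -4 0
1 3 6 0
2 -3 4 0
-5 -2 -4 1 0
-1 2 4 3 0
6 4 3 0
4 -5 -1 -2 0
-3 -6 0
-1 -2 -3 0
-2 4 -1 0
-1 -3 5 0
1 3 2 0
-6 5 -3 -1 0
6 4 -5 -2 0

x1=True,  x2=True,  x3=False,  x4=True,  x5=True,  x6=False

Case x3 = False:
Case x1 = True:
Unit clause (x2) forces x2 = True.
Unit clause (¬x6) forces x6 = False.
Unit clause (x4) forces x4 = True.
Every clause is now satisfied; x5 is unconstrained.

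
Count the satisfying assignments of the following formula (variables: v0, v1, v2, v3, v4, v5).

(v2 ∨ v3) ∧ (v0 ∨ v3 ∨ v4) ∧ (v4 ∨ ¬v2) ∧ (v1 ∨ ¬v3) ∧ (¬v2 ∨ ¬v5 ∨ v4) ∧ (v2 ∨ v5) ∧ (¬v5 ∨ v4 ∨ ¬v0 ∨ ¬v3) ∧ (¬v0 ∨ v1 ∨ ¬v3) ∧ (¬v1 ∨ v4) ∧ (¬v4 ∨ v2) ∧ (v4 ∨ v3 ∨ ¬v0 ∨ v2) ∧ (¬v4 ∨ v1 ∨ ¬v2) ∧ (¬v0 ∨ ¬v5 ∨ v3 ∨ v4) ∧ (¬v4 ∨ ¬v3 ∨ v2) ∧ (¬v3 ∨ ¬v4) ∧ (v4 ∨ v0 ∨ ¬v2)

4

There are 2^6 = 64 truth assignments over (v0, v1, v2, v3, v4, v5).
Split on v3. With v3 = True, the clauses containing v3 are satisfied and ¬v3 drops from the rest; 0 of the 2^5 = 32 assignments to the other variables satisfy what remains.
With v3 = False, by the same count on the reduced clause set, 4 assignments work.
(One model: v0=F, v1=T, v2=T, v3=F, v4=T, v5=F.)
Total: 0 + 4 = 4.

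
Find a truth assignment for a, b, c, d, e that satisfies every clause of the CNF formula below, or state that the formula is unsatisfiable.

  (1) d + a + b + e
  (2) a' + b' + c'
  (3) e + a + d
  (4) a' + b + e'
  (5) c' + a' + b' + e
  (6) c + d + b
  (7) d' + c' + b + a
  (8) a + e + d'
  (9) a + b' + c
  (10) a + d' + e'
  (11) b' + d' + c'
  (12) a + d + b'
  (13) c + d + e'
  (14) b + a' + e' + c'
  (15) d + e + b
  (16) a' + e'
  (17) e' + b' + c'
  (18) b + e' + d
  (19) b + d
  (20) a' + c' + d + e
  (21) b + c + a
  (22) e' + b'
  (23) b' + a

a ↦ 1; b ↦ 0; c ↦ 1; d ↦ 1; e ↦ 0

Case a = 1:
From the singleton clause (e'), e = 0.
Case b = 0:
From the singleton clause (d), d = 1.
All clauses hold; c can take either value.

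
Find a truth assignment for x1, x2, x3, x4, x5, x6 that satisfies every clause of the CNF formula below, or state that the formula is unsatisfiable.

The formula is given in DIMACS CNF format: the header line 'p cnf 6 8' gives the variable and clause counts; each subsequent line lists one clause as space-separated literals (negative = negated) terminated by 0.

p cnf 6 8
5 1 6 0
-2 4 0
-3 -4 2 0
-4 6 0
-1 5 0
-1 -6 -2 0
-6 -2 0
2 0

The clause (x2) is unit, so x2 = True.
The clause (x4) is unit, so x4 = True.
The clause (x6) is unit, so x6 = True.
But (¬x6) is also a unit clause — contradiction.

UNSATISFIABLE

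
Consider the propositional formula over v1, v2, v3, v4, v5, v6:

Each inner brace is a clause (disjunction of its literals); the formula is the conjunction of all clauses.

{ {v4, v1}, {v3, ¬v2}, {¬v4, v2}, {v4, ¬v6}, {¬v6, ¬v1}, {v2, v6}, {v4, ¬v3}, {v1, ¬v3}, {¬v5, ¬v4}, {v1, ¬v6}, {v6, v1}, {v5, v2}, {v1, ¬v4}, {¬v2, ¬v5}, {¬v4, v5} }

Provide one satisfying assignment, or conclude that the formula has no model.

UNSATISFIABLE

Case v4 = True:
The clause (v2) is unit, so v2 = True.
The clause (v3) is unit, so v3 = True.
The clause (v1) is unit, so v1 = True.
The clause (¬v6) is unit, so v6 = False.
The clause (¬v5) is unit, so v5 = False.
That conflicts with the unit clause (v5).
Undo v4 and try v4 = False.
The clause (v1) is unit, so v1 = True.
The clause (¬v6) is unit, so v6 = False.
The clause (v2) is unit, so v2 = True.
The clause (v3) is unit, so v3 = True.
That conflicts with the unit clause (¬v3).
Both values of v4 lead to a conflict.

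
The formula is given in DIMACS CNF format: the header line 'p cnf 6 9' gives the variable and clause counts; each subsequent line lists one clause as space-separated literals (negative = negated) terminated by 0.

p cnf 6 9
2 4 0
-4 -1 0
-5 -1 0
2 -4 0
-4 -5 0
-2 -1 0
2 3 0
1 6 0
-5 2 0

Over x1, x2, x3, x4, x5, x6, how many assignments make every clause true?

6

There are 2^6 = 64 truth assignments over (x1, x2, x3, x4, x5, x6).
Split on x2. With x2 = True, the clauses containing x2 are satisfied and ¬x2 drops from the rest; 6 of the 2^5 = 32 assignments to the other variables satisfy what remains.
With x2 = False, by the same count on the reduced clause set, 0 assignments work.
Total: 6 + 0 = 6.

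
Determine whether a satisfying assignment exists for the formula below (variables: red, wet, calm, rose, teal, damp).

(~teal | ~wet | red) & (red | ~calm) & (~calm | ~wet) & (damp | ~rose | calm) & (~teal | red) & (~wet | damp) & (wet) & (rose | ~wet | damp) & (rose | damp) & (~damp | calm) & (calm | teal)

Unsatisfiable

From the singleton clause (wet), wet = 1.
From the singleton clause (~calm), calm = 0.
From the singleton clause (damp), damp = 1.
Now (~damp) is unsatisfied and unit — conflict.
No assignment satisfies every clause.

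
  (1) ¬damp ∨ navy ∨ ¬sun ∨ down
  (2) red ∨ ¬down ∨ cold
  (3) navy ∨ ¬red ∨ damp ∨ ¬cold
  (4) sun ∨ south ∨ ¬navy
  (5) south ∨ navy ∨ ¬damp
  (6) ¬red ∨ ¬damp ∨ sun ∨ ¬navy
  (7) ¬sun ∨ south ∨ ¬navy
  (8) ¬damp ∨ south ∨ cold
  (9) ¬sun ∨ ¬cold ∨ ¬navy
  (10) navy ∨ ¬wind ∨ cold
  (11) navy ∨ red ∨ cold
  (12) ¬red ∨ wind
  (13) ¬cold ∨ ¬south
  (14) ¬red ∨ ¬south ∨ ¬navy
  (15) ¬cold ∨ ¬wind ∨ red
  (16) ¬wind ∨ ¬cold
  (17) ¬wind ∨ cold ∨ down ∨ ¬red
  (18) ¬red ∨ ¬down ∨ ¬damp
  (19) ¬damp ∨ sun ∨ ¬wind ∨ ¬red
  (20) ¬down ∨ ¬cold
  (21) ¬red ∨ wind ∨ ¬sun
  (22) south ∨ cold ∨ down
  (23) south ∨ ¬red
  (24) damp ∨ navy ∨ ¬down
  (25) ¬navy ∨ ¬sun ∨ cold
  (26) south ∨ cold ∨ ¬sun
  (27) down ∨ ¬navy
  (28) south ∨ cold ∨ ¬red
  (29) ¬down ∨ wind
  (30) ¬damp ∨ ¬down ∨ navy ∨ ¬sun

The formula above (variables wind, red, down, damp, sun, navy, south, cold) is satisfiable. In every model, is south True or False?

False

Suppose south = True.
(¬cold) alone gives cold = False.
Suppose red = True.
(wind) alone gives wind = True.
(navy) alone gives navy = True.
Now (¬navy) is unsatisfied and unit — conflict.
Undo red and try red = False.
(¬down) alone gives down = False.
(navy) alone gives navy = True.
Now (¬navy) is unsatisfied and unit — conflict.
Neither red = True nor red = False works.
So every satisfying assignment has south = False.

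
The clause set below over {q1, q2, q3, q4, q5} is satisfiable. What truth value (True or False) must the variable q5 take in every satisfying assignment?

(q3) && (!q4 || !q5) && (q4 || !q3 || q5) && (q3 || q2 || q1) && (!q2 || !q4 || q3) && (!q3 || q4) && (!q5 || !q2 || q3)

False

Suppose q5 = true.
The clause (q3) is unit, so q3 = true.
The clause (!q4) is unit, so q4 = false.
Now (q4) is unsatisfied and unit — conflict.
So every satisfying assignment has q5 = False.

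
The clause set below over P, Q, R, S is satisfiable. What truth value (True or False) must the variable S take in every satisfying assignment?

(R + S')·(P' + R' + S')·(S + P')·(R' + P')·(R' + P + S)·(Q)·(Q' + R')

False

Suppose S = 1.
From the singleton clause (R), R = 1.
From the singleton clause (P'), P = 0.
From the singleton clause (Q), Q = 1.
But (Q') is also a unit clause — contradiction.
So every satisfying assignment has S = False.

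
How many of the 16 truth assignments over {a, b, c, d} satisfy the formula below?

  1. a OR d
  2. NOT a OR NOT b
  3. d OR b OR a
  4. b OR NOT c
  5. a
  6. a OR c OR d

2

There are 2^4 = 16 truth assignments over (a, b, c, d).
Check each against the 6 clauses (columns in the order a, b, c, d):
  F F F F  ✗ fails (a OR d)
  F F F T  ✗ fails (a)
  F F T F  ✗ fails (a OR d)
  F F T T  ✗ fails (b OR NOT c)
  F T F F  ✗ fails (a OR d)
  F T F T  ✗ fails (a)
  F T T F  ✗ fails (a OR d)
  F T T T  ✗ fails (a)
  T F F F  ✓ satisfies all
  T F F T  ✓ satisfies all
  T F T F  ✗ fails (b OR NOT c)
  T F T T  ✗ fails (b OR NOT c)
  T T F F  ✗ fails (NOT a OR NOT b)
  T T F T  ✗ fails (NOT a OR NOT b)
  T T T F  ✗ fails (NOT a OR NOT b)
  T T T T  ✗ fails (NOT a OR NOT b)
2 of the 16 rows are models.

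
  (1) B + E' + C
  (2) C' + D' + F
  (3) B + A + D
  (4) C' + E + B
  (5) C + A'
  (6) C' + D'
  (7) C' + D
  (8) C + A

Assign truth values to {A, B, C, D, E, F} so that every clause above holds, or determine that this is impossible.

UNSATISFIABLE

Branch on C: set C = 1.
The clause (D') is unit, so D = 0.
But (D) is also a unit clause — contradiction.
That branch fails; take C = 0 instead.
The clause (A') is unit, so A = 0.
But (A) is also a unit clause — contradiction.
Neither C = 1 nor C = 0 works.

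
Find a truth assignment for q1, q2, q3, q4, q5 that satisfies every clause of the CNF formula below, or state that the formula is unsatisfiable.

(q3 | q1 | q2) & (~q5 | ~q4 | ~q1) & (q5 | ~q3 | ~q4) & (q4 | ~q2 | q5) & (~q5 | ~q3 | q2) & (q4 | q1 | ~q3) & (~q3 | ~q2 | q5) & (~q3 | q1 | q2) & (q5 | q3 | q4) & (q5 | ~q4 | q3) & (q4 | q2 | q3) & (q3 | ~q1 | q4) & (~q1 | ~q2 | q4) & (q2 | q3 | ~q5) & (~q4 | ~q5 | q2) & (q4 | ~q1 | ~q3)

Suppose q3 = 0.
Suppose q1 = 0.
The clause (q2) is unit, so q2 = 1.
Suppose q4 = 0.
The clause (q5) is unit, so q5 = 1.
All clauses are satisfied.

q1=0, q2=1, q3=0, q4=0, q5=1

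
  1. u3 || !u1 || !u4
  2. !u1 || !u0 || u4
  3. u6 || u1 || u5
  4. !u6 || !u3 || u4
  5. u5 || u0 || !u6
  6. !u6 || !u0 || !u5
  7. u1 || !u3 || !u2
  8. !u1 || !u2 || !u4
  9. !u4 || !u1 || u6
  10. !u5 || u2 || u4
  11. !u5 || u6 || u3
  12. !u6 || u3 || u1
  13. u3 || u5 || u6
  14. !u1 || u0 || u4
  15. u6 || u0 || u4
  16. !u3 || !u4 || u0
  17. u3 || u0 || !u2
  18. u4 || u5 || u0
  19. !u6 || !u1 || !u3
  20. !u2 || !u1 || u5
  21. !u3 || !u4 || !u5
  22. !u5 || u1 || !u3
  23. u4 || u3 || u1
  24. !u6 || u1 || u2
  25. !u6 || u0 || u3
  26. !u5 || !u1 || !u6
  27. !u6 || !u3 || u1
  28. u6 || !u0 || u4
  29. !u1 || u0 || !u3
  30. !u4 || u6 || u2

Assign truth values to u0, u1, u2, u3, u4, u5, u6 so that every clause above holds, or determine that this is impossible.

UNSATISFIABLE

Try u3 = true.
Try u6 = false.
Try u1 = true.
From the singleton clause (!u4), u4 = false.
From the singleton clause (!u0), u0 = false.
But (u0) is also a unit clause — contradiction.
So u1 must be the other value — set u1 = false.
From the singleton clause (u5), u5 = true.
But (!u5) is also a unit clause — contradiction.
Either choice for u1 ends in contradiction.
So u6 must be the other value — set u6 = true.
From the singleton clause (u4), u4 = true.
From the singleton clause (u0), u0 = true.
From the singleton clause (!u5), u5 = false.
From the singleton clause (!u1), u1 = false.
But (u1) is also a unit clause — contradiction.
Either choice for u6 ends in contradiction.
So u3 must be the other value — set u3 = false.
Try u1 = false.
From the singleton clause (!u6), u6 = false.
From the singleton clause (u5), u5 = true.
But (!u5) is also a unit clause — contradiction.
So u1 must be the other value — set u1 = true.
From the singleton clause (!u4), u4 = false.
From the singleton clause (!u0), u0 = false.
But (u0) is also a unit clause — contradiction.
Either choice for u1 ends in contradiction.
Either choice for u3 ends in contradiction.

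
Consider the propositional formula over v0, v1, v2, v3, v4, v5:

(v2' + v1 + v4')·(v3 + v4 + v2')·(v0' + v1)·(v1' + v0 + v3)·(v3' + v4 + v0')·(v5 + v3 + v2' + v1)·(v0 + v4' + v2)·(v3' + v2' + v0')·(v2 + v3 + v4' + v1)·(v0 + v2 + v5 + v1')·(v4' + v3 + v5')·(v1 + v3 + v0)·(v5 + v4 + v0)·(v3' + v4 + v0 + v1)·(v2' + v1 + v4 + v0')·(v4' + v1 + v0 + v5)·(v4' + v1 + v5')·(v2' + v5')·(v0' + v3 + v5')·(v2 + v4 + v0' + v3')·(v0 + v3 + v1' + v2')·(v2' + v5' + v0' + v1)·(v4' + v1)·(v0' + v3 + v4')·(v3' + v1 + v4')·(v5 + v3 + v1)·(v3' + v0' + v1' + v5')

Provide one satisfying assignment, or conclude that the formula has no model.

v0 ↦ 1,  v1 ↦ 1,  v2 ↦ 0,  v3 ↦ 0,  v4 ↦ 0,  v5 ↦ 0

Try v0 = 1.
Unit clause (v1) forces v1 = 1.
Try v3 = 0.
Unit clause (v5') forces v5 = 0.
Unit clause (v4') forces v4 = 0.
Unit clause (v2') forces v2 = 0.
All clauses are satisfied.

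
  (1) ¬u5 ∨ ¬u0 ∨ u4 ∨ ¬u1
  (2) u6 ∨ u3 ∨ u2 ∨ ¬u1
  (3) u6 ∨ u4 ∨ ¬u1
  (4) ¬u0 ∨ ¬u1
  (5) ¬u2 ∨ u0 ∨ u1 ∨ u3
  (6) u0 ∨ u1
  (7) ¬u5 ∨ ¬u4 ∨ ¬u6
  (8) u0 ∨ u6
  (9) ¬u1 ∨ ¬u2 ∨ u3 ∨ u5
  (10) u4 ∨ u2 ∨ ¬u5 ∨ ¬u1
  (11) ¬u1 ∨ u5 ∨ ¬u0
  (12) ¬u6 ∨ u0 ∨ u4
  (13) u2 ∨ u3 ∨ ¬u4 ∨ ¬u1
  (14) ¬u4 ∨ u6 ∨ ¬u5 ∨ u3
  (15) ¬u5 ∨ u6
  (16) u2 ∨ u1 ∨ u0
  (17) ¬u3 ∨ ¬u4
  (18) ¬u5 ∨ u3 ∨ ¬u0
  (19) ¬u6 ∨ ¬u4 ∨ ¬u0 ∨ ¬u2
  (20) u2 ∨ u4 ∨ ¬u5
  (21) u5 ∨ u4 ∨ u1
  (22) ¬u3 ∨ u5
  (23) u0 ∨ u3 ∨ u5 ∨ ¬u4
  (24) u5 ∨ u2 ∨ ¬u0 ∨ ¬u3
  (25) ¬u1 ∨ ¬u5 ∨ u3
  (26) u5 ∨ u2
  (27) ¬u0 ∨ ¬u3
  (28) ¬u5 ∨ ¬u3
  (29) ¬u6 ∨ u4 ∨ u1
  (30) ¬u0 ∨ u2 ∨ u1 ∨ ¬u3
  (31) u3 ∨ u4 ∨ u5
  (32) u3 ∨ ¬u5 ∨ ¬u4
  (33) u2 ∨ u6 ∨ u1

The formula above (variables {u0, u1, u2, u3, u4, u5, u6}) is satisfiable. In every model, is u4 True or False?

True

Suppose u4 = False.
Case u6 = True:
The clause (u0) is unit, so u0 = True.
The clause (¬u1) is unit, so u1 = False.
That conflicts with the unit clause (u1).
So u6 must be the other value — set u6 = False.
The clause (¬u1) is unit, so u1 = False.
The clause (u0) is unit, so u0 = True.
The clause (¬u5) is unit, so u5 = False.
That conflicts with the unit clause (u5).
Either choice for u6 ends in contradiction.
So every satisfying assignment has u4 = True.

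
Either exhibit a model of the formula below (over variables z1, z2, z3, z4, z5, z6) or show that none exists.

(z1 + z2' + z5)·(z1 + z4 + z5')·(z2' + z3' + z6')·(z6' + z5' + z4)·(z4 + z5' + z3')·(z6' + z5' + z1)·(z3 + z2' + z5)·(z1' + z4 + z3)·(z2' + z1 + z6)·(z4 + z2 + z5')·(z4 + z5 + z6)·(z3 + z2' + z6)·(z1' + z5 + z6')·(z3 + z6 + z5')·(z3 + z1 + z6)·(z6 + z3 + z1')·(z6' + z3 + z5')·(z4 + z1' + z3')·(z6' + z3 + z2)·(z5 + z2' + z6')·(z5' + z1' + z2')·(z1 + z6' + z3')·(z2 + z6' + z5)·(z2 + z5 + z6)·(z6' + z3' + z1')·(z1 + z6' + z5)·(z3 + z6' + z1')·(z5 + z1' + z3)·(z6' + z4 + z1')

Branch on z1: set z1 = 1.
Branch on z4: set z4 = 1.
Branch on z5: set z5 = 0.
From the singleton clause (z6'), z6 = 0.
From the singleton clause (z3), z3 = 1.
From the singleton clause (z2), z2 = 1.
Every clause now holds.

z1: 1; z2: 1; z3: 1; z4: 1; z5: 0; z6: 0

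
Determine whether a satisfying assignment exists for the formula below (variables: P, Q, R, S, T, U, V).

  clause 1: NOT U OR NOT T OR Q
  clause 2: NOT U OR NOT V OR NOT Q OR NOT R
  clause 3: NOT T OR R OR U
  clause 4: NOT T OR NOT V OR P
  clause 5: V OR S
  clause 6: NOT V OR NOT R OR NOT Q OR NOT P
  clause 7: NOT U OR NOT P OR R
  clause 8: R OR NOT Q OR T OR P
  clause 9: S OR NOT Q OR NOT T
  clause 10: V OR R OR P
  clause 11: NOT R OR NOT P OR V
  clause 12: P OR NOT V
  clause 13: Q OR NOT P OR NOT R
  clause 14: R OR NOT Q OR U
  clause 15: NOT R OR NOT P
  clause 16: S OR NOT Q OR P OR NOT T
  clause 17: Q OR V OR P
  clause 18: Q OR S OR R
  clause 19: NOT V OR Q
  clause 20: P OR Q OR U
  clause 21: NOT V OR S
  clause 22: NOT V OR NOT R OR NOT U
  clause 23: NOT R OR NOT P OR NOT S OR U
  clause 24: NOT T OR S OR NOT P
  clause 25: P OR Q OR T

Satisfiable

Case V = false:
The clause (S) is unit, so S = true.
Case R = true:
The clause (NOT P) is unit, so P = false.
The clause (Q) is unit, so Q = true.
All clauses hold; T, U can take either value.
A satisfying assignment: P=false,  Q=true,  R=true,  S=true,  T=false,  U=false,  V=false.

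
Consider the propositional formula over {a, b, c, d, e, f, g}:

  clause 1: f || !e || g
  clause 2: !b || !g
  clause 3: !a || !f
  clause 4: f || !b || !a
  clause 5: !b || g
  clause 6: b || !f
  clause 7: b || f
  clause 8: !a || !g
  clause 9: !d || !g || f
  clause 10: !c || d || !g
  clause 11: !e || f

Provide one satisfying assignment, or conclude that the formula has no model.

UNSATISFIABLE

Suppose b = false.
The clause (!f) is unit, so f = false.
Now (f) is unsatisfied and unit — conflict.
Backtrack on b: now try b = true.
The clause (!g) is unit, so g = false.
Now (g) is unsatisfied and unit — conflict.
Neither b = true nor b = false works.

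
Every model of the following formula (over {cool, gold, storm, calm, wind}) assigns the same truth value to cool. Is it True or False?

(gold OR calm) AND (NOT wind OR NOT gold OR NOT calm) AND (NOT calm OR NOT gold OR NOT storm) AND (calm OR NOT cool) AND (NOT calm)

False

Suppose cool = true.
The clause (calm) is unit, so calm = true.
That conflicts with the unit clause (NOT calm).
So every satisfying assignment has cool = False.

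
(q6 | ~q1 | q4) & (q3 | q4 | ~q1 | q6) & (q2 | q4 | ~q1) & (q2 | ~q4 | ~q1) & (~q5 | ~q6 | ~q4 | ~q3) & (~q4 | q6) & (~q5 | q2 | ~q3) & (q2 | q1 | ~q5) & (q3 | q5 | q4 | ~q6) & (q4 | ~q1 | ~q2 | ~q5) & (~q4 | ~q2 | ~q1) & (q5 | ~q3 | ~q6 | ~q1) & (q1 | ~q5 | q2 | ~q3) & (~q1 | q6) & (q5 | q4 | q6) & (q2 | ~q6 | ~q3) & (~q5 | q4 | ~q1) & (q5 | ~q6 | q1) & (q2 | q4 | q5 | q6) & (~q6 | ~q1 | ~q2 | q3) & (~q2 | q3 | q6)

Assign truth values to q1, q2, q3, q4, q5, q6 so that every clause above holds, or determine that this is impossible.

Suppose q4 = 1.
The clause (q6) is unit, so q6 = 1.
Suppose q2 = 1.
The clause (~q1) is unit, so q1 = 0.
The clause (q5) is unit, so q5 = 1.
The clause (~q3) is unit, so q3 = 0.
This assignment satisfies each clause.

q1 ↦ 0; q2 ↦ 1; q3 ↦ 0; q4 ↦ 1; q5 ↦ 1; q6 ↦ 1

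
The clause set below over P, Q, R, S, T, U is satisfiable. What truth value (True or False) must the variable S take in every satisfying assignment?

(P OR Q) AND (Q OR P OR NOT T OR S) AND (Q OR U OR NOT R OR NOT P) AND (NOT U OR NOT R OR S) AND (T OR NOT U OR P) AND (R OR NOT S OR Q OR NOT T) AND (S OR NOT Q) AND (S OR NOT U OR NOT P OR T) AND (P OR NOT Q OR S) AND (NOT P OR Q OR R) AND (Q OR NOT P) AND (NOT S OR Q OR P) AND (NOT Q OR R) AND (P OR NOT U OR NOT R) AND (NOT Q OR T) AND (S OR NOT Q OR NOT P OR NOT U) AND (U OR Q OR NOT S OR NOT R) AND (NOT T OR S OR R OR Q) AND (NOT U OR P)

True

Suppose S = false.
(NOT Q) alone gives Q = false.
(P) alone gives P = true.
Now (NOT P) is unsatisfied and unit — conflict.
So every satisfying assignment has S = True.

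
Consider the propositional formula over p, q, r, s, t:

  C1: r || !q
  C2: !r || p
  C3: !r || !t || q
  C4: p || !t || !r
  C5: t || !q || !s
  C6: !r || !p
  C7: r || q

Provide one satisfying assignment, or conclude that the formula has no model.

UNSATISFIABLE

Suppose r = true.
From the singleton clause (p), p = true.
But (!p) is also a unit clause — contradiction.
So r must be the other value — set r = false.
From the singleton clause (!q), q = false.
But (q) is also a unit clause — contradiction.
Both values of r lead to a conflict.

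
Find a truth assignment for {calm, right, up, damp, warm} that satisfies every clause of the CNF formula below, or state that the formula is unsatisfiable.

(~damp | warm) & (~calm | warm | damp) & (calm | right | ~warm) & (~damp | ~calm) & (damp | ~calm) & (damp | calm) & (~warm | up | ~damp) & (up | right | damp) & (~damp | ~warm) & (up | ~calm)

Try damp = 0.
The clause (~calm) is unit, so calm = 0.
That conflicts with the unit clause (calm).
That branch fails; take damp = 1 instead.
The clause (warm) is unit, so warm = 1.
That conflicts with the unit clause (~warm).
Either choice for damp ends in contradiction.

UNSATISFIABLE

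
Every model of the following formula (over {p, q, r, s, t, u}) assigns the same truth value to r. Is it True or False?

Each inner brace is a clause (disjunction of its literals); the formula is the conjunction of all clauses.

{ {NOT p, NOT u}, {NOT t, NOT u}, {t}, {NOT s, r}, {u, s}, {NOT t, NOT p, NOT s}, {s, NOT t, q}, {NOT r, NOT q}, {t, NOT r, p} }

Suppose r = false.
From the singleton clause (t), t = true.
From the singleton clause (NOT u), u = false.
From the singleton clause (NOT s), s = false.
Now (s) is unsatisfied and unit — conflict.
So every satisfying assignment has r = True.

True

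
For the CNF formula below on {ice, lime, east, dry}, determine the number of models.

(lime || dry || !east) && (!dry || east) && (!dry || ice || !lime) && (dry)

There are 2^4 = 16 truth assignments over (ice, lime, east, dry).
Check each against the 4 clauses (columns in the order ice, lime, east, dry):
  F F F F  ✗ fails (dry)
  F F F T  ✗ fails (!dry || east)
  F F T F  ✗ fails (lime || dry || !east)
  F F T T  ✓ satisfies all
  F T F F  ✗ fails (dry)
  F T F T  ✗ fails (!dry || east)
  F T T F  ✗ fails (dry)
  F T T T  ✗ fails (!dry || ice || !lime)
  T F F F  ✗ fails (dry)
  T F F T  ✗ fails (!dry || east)
  T F T F  ✗ fails (lime || dry || !east)
  T F T T  ✓ satisfies all
  T T F F  ✗ fails (dry)
  T T F T  ✗ fails (!dry || east)
  T T T F  ✗ fails (dry)
  T T T T  ✓ satisfies all
3 of the 16 rows are models.

3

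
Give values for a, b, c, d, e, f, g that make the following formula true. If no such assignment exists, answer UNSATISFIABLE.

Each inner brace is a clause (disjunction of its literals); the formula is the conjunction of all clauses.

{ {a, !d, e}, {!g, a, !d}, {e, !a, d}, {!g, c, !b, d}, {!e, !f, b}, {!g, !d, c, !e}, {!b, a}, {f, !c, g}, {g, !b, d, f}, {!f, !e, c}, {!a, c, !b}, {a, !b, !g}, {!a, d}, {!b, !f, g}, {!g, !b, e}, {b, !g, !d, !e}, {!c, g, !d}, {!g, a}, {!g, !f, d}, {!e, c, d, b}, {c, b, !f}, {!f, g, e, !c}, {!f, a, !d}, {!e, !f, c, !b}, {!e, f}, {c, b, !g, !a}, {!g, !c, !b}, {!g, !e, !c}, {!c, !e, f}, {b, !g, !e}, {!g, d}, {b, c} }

Branch on b: set b = false.
Unit clause (c) forces c = true.
Branch on e: set e = false.
Branch on a: set a = true.
Unit clause (d) forces d = true.
Unit clause (g) forces g = true.
Every clause is now satisfied; f is unconstrained.

a: true; b: false; c: true; d: true; e: false; f: true; g: true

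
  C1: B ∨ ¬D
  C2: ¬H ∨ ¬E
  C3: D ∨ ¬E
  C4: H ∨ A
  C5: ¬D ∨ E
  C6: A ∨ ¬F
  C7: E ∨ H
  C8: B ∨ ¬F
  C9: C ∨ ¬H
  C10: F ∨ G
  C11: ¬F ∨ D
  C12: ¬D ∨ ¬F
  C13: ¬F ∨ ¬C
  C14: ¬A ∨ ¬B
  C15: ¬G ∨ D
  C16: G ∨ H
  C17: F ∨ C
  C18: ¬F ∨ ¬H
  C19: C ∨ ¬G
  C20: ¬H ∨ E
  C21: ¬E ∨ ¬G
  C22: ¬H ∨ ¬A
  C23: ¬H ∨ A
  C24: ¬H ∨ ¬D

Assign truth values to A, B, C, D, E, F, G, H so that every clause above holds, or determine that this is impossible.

Case B = True:
The clause (¬A) is unit, so A = False.
The clause (H) is unit, so H = True.
That conflicts with the unit clause (¬H).
That branch fails; take B = False instead.
The clause (¬D) is unit, so D = False.
The clause (¬E) is unit, so E = False.
The clause (H) is unit, so H = True.
That conflicts with the unit clause (¬H).
Either choice for B ends in contradiction.

UNSATISFIABLE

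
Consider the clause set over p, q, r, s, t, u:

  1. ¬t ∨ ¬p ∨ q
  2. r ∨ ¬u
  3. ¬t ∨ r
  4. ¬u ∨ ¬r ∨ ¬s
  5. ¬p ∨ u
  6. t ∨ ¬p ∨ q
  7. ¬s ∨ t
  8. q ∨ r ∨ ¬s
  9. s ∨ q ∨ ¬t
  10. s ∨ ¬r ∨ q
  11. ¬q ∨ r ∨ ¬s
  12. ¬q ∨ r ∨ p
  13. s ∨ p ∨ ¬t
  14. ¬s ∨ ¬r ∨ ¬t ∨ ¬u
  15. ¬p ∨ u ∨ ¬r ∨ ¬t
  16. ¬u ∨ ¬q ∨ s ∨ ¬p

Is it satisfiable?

Try r = True.
Try u = True.
The clause (¬s) is unit, so s = False.
The clause (q) is unit, so q = True.
The clause (¬p) is unit, so p = False.
The clause (¬t) is unit, so t = False.
Every clause now holds.
A satisfying assignment: p=False, q=True, r=True, s=False, t=False, u=True.

Yes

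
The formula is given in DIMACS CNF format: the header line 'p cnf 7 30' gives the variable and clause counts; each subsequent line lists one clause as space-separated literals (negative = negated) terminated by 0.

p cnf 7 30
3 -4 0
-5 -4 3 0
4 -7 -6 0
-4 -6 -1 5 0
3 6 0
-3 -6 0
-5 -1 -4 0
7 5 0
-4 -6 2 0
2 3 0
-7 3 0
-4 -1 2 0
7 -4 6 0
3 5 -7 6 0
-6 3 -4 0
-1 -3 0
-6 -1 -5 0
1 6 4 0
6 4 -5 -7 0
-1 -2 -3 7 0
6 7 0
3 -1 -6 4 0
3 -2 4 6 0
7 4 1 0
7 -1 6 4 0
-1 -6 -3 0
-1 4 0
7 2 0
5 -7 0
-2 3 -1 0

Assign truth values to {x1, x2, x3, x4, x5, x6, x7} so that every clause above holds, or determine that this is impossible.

Branch on x3: set x3 = True.
The clause (¬x6) is unit, so x6 = False.
The clause (¬x1) is unit, so x1 = False.
The clause (x4) is unit, so x4 = True.
The clause (x7) is unit, so x7 = True.
The clause (x5) is unit, so x5 = True.
All clauses hold; x2 can take either value.

x1=False, x2=True, x3=True, x4=True, x5=True, x6=False, x7=True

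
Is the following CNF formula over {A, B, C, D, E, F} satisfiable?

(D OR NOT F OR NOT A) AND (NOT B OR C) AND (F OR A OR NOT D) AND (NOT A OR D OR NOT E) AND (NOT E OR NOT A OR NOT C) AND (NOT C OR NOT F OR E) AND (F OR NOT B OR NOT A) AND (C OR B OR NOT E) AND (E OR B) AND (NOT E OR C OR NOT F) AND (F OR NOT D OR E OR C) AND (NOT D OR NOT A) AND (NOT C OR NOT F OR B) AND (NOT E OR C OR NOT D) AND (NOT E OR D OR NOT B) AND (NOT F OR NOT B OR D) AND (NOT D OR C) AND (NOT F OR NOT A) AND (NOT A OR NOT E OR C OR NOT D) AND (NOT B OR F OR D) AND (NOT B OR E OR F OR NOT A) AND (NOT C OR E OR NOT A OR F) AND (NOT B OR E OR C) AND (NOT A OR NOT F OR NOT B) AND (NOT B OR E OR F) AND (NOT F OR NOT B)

Satisfiable

Suppose B = false.
The clause (E) is unit, so E = true.
The clause (C) is unit, so C = true.
The clause (NOT A) is unit, so A = false.
The clause (NOT F) is unit, so F = false.
The clause (NOT D) is unit, so D = false.
This assignment satisfies each clause.
A satisfying assignment: A: false; B: false; C: true; D: false; E: true; F: false.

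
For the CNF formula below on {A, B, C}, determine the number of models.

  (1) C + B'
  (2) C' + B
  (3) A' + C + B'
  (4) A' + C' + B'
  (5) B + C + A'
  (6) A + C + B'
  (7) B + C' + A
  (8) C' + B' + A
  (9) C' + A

1

There are 2^3 = 8 truth assignments over (A, B, C).
Check each against the 9 clauses (columns in the order A, B, C):
  F F F  ✓ satisfies all
  F F T  ✗ fails (C' + B)
  F T F  ✗ fails (C + B')
  F T T  ✗ fails (C' + B' + A)
  T F F  ✗ fails (B + C + A')
  T F T  ✗ fails (C' + B)
  T T F  ✗ fails (C + B')
  T T T  ✗ fails (A' + C' + B')
1 of the 8 rows is a model.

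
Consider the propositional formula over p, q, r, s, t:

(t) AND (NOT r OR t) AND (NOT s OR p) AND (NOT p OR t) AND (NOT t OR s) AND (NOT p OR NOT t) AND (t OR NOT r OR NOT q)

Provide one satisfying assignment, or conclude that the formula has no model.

Unit clause (t) forces t = true.
Unit clause (s) forces s = true.
Unit clause (p) forces p = true.
But (NOT p) is also a unit clause — contradiction.

UNSATISFIABLE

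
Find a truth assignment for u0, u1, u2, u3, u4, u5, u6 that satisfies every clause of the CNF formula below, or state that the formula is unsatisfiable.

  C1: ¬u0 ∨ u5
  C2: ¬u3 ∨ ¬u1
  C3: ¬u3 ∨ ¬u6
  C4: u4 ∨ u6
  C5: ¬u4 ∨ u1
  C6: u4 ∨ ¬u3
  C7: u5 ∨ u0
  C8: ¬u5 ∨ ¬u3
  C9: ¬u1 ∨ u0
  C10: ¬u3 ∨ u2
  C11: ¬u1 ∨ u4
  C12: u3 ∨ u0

Suppose u0 = True.
The clause (u5) is unit, so u5 = True.
The clause (¬u3) is unit, so u3 = False.
Suppose u4 = False.
The clause (u6) is unit, so u6 = True.
The clause (¬u1) is unit, so u1 = False.
No clause remains; u2 is free.

u0=True; u1=False; u2=True; u3=False; u4=False; u5=True; u6=True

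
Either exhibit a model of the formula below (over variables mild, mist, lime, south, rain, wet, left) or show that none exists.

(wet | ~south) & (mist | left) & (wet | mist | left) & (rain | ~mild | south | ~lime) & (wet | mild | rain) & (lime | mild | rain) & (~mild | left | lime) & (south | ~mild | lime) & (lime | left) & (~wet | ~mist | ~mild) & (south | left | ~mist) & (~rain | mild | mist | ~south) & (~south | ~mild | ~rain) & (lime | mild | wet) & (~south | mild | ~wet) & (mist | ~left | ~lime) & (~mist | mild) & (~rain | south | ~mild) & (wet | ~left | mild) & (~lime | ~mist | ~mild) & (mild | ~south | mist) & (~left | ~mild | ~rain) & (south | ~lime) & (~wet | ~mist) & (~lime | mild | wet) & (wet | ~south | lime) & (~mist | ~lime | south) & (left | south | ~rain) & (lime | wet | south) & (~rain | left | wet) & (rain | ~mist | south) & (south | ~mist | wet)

Try wet = 1.
The clause (~mist) is unit, so mist = 0.
The clause (left) is unit, so left = 1.
The clause (~lime) is unit, so lime = 0.
Try mild = 1.
The clause (south) is unit, so south = 1.
The clause (~rain) is unit, so rain = 0.
All clauses are satisfied.

mild: 1; mist: 0; lime: 0; south: 1; rain: 0; wet: 1; left: 1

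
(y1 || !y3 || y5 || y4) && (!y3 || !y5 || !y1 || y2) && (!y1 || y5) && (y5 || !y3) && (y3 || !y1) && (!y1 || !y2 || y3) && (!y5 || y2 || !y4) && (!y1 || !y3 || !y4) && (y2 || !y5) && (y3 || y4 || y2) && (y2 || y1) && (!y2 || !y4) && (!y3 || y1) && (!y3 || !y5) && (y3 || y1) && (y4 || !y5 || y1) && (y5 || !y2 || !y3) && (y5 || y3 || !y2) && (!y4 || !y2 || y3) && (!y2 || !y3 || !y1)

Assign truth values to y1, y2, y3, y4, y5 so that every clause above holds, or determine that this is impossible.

UNSATISFIABLE

Branch on y1: set y1 = false.
Unit clause (y2) forces y2 = true.
Unit clause (!y4) forces y4 = false.
Unit clause (!y3) forces y3 = false.
But (y3) is also a unit clause — contradiction.
Undo y1 and try y1 = true.
Unit clause (y5) forces y5 = true.
Unit clause (y3) forces y3 = true.
But (!y3) is also a unit clause — contradiction.
Both values of y1 lead to a conflict.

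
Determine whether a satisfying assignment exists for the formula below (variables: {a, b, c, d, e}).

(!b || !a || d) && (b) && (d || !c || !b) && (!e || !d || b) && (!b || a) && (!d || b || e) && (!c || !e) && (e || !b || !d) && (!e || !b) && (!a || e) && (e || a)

Unit clause (b) forces b = true.
Unit clause (a) forces a = true.
Unit clause (d) forces d = true.
Unit clause (e) forces e = true.
Now (!e) is unsatisfied and unit — conflict.
No assignment satisfies every clause.

No, unsatisfiable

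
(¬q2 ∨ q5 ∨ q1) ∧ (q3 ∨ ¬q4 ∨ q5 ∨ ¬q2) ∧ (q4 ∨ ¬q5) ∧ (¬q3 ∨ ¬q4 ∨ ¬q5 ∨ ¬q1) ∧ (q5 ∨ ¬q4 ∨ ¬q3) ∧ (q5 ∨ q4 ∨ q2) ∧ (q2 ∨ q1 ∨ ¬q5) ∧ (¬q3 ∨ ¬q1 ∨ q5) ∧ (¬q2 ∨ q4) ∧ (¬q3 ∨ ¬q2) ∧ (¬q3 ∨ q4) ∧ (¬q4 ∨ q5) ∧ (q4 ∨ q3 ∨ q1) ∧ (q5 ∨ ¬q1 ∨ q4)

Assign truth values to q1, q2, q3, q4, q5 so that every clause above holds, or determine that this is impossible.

Try q4 = True.
The clause (q5) is unit, so q5 = True.
Try q3 = False.
Try q2 = True.
All clauses hold; q1 can take either value.

q1=True,  q2=True,  q3=False,  q4=True,  q5=True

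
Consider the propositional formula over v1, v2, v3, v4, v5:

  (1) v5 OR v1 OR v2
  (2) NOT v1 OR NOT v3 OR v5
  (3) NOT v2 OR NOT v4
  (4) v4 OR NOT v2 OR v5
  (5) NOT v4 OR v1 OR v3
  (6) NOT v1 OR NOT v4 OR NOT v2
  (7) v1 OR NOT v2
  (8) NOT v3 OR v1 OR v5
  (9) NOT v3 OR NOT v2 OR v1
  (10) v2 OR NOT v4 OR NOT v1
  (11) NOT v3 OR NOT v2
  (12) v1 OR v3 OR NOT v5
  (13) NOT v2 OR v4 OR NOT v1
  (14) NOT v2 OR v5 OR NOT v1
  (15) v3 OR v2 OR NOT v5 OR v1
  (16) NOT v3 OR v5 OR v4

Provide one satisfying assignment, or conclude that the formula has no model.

v1 ↦ false; v2 ↦ false; v3 ↦ true; v4 ↦ true; v5 ↦ true

Try v2 = false.
Try v5 = true.
Try v4 = true.
The clause (NOT v1) is unit, so v1 = false.
The clause (v3) is unit, so v3 = true.
All clauses are satisfied.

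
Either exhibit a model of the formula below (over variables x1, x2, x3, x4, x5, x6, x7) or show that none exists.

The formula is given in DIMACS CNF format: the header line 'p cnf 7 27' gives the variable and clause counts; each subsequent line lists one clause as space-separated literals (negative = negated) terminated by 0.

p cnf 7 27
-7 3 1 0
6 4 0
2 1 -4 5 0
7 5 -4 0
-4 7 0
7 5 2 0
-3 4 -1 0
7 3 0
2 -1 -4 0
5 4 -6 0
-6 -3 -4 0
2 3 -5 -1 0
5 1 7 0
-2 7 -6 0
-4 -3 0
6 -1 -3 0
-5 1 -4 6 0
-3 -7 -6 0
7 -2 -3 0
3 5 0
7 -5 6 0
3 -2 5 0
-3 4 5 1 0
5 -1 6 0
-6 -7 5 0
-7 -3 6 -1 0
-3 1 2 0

x1 ↦ True; x2 ↦ True; x3 ↦ False; x4 ↦ True; x5 ↦ True; x6 ↦ True; x7 ↦ True

Case x6 = True:
Case x4 = True:
(x7) alone gives x7 = True.
(¬x3) alone gives x3 = False.
(x1) alone gives x1 = True.
(x2) alone gives x2 = True.
(x5) alone gives x5 = True.
All clauses are satisfied.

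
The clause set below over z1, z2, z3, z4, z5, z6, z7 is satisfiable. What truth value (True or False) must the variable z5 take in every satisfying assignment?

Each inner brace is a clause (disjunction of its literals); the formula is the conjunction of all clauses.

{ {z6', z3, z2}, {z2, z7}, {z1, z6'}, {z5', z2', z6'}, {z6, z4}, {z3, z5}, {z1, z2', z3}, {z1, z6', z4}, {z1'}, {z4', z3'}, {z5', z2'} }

Suppose z5 = 0.
From the singleton clause (z3), z3 = 1.
From the singleton clause (z1'), z1 = 0.
From the singleton clause (z6'), z6 = 0.
From the singleton clause (z4), z4 = 1.
That conflicts with the unit clause (z4').
So every satisfying assignment has z5 = True.

True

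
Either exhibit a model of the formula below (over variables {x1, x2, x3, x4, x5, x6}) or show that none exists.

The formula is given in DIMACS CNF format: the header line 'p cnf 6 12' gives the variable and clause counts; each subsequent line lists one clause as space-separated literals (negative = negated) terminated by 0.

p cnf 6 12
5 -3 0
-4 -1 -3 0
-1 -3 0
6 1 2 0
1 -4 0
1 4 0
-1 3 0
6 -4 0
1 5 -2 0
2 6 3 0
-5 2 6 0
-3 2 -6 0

UNSATISFIABLE

Suppose x5 = True.
Suppose x1 = False.
From the singleton clause (¬x4), x4 = False.
Now (x4) is unsatisfied and unit — conflict.
That branch fails; take x1 = True instead.
From the singleton clause (¬x3), x3 = False.
Now (x3) is unsatisfied and unit — conflict.
Both values of x1 lead to a conflict.
That branch fails; take x5 = False instead.
From the singleton clause (¬x3), x3 = False.
From the singleton clause (¬x1), x1 = False.
From the singleton clause (¬x4), x4 = False.
Now (x4) is unsatisfied and unit — conflict.
Both values of x5 lead to a conflict.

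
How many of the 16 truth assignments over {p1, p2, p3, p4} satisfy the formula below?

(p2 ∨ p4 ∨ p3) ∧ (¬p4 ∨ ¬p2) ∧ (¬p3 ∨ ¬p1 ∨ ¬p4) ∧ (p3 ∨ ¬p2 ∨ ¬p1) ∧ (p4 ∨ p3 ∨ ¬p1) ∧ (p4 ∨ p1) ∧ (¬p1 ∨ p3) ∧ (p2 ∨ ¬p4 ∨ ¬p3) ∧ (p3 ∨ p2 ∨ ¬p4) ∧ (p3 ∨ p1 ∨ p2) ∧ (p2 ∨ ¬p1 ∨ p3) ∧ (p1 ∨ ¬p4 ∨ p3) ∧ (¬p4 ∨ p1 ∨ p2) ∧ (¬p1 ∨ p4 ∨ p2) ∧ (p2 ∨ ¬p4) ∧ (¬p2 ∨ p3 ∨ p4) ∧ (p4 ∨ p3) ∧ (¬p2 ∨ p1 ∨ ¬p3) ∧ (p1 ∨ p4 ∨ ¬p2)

There are 2^4 = 16 truth assignments over (p1, p2, p3, p4).
Check each against the 19 clauses (columns in the order p1, p2, p3, p4):
  F F F F  ✗ fails (p2 ∨ p4 ∨ p3)
  F F F T  ✗ fails (p3 ∨ p2 ∨ ¬p4)
  F F T F  ✗ fails (p4 ∨ p1)
  F F T T  ✗ fails (p2 ∨ ¬p4 ∨ ¬p3)
  F T F F  ✗ fails (p4 ∨ p1)
  F T F T  ✗ fails (¬p4 ∨ ¬p2)
  F T T F  ✗ fails (p4 ∨ p1)
  F T T T  ✗ fails (¬p4 ∨ ¬p2)
  T F F F  ✗ fails (p2 ∨ p4 ∨ p3)
  T F F T  ✗ fails (¬p1 ∨ p3)
  T F T F  ✗ fails (¬p1 ∨ p4 ∨ p2)
  T F T T  ✗ fails (¬p3 ∨ ¬p1 ∨ ¬p4)
  T T F F  ✗ fails (p3 ∨ ¬p2 ∨ ¬p1)
  T T F T  ✗ fails (¬p4 ∨ ¬p2)
  T T T F  ✓ satisfies all
  T T T T  ✗ fails (¬p4 ∨ ¬p2)
1 of the 16 rows is a model.

1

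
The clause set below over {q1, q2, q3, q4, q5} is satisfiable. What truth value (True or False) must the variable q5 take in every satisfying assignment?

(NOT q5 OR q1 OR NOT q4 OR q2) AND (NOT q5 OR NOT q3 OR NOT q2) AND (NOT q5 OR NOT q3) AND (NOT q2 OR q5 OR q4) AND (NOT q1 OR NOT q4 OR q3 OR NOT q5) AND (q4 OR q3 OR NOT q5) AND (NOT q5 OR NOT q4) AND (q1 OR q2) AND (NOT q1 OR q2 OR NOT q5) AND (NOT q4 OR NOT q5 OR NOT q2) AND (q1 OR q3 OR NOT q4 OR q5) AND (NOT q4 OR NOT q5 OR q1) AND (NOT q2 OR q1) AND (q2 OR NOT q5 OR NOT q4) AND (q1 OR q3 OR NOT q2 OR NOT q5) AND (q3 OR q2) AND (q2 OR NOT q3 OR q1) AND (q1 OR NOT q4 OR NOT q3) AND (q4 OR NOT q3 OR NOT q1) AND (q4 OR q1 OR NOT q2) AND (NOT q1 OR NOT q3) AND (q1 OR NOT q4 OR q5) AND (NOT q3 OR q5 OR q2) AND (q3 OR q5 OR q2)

False

Suppose q5 = true.
The clause (NOT q3) is unit, so q3 = false.
The clause (q4) is unit, so q4 = true.
That conflicts with the unit clause (NOT q4).
So every satisfying assignment has q5 = False.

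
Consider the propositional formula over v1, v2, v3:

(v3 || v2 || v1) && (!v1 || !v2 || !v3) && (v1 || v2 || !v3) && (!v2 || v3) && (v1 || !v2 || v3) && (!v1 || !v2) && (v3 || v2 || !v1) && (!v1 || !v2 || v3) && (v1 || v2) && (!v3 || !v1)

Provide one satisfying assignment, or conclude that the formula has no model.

Case v2 = true:
(v3) alone gives v3 = true.
(!v1) alone gives v1 = false.
This assignment satisfies each clause.

v1 ↦ false, v2 ↦ true, v3 ↦ true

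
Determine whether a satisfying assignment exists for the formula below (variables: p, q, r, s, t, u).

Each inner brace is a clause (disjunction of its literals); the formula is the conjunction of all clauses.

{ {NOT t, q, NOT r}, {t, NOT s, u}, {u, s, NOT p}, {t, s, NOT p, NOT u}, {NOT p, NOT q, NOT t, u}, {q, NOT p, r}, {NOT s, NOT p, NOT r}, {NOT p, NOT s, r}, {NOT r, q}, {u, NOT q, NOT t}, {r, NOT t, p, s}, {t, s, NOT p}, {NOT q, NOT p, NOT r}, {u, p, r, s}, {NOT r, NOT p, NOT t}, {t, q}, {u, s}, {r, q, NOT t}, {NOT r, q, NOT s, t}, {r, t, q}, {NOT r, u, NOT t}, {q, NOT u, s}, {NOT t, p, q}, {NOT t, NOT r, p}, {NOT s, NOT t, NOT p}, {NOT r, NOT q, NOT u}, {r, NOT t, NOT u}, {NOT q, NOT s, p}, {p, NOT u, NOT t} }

Yes, satisfiable

Suppose r = false.
Suppose q = true.
Suppose p = false.
From the singleton clause (NOT s), s = false.
From the singleton clause (NOT t), t = false.
From the singleton clause (u), u = true.
Every clause now holds.
A satisfying assignment: p: false; q: true; r: false; s: false; t: false; u: true.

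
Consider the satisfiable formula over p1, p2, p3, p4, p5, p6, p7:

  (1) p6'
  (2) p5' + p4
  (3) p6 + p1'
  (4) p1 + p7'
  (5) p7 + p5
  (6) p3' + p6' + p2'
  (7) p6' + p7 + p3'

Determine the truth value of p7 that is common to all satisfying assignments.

Suppose p7 = 1.
(p6') alone gives p6 = 0.
(p1') alone gives p1 = 0.
That conflicts with the unit clause (p1).
So every satisfying assignment has p7 = False.

False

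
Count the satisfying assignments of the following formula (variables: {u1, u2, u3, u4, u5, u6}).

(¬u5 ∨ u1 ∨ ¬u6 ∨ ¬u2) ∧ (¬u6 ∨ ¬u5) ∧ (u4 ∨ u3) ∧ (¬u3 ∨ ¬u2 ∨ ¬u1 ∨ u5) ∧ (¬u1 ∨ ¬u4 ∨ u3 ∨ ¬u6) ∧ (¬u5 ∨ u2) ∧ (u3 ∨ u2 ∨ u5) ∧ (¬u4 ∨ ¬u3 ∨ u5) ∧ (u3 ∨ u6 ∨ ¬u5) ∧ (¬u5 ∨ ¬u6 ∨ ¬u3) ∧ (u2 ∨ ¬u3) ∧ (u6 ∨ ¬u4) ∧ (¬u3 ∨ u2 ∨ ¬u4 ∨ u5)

There are 2^6 = 64 truth assignments over (u1, u2, u3, u4, u5, u6).
Split on u6. With u6 = True, the clauses containing u6 are satisfied and ¬u6 drops from the rest; 2 of the 2^5 = 32 assignments to the other variables satisfy what remains.
With u6 = False, by the same count on the reduced clause set, 3 assignments work.
(One model: u1=F, u2=T, u3=F, u4=T, u5=F, u6=T.)
Total: 2 + 3 = 5.

5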